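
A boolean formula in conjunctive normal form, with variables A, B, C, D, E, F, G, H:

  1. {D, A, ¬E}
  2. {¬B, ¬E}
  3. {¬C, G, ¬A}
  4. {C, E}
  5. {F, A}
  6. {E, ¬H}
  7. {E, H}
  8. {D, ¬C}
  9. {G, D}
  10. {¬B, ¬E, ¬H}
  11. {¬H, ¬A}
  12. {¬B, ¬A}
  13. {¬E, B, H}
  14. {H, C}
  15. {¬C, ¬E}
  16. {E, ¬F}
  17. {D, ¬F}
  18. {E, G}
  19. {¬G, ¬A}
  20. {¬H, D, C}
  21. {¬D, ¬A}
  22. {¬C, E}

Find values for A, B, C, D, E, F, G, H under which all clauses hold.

Try A = False.
  then F is forced to True.
  then E is forced to True.
  then D is forced to True.
  then B is forced to False.
  then H is forced to True.
  then C is forced to False.
G is now unconstrained; take G = False.

A = False, B = False, C = False, D = True, E = True, F = True, G = False, H = True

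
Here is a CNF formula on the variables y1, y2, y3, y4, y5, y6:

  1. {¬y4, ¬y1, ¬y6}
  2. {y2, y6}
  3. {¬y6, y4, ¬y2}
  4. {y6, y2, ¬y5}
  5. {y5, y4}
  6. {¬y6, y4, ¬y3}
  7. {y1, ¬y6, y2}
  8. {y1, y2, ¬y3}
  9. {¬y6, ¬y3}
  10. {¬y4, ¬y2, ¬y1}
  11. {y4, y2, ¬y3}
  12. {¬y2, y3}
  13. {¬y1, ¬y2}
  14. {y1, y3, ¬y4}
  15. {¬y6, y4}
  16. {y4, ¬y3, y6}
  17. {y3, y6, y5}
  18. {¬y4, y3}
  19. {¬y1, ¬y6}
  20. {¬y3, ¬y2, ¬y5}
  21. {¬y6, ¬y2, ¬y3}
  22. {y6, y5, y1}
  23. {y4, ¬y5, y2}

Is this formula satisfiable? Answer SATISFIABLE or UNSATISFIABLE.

UNSATISFIABLE

y6 = True:
  propagation gives y3=False, y2=False, y1=True; an empty clause results — contradiction.
y6 = False:
  propagation gives y2=True, y3=True, y1=False, y4=True; an empty clause results — contradiction.
Every branch closes, so no satisfying assignment exists.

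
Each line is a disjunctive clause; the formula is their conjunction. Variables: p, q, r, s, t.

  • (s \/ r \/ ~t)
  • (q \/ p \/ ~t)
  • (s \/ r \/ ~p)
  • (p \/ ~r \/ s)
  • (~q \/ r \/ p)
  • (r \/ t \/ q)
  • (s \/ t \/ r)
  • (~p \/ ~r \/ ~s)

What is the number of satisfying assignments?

10

Split on r, then p.
  r=T, p=T: remaining (q,s,t) ∈ {(F,F,F); (F,F,T); (T,F,F); (T,F,T)} — 4.
  r=T, p=F: remaining (q,s,t) ∈ {(F,T,F); (T,T,F); (T,T,T)} — 3.
  r=F, p=T: remaining (q,s,t) ∈ {(F,T,T); (T,T,F); (T,T,T)} — 3.
  r=F, p=F: a clause becomes empty — 0.
Total: 4 + 3 + 3 + 0 = 10.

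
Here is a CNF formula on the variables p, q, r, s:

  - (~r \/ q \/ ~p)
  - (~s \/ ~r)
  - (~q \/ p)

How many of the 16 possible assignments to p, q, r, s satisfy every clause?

8

Case analysis on p and q:
  p=T, q=T: remaining (r,s) ∈ {(F,F); (F,T); (T,F)} — 3.
  p=T, q=F: remaining (r,s) ∈ {(F,F); (F,T)} — 2.
  p=F, q=T: a clause becomes empty — 0.
  p=F, q=F: remaining (r,s) ∈ {(F,F); (F,T); (T,F)} — 3.
Total: 3 + 2 + 0 + 3 = 8.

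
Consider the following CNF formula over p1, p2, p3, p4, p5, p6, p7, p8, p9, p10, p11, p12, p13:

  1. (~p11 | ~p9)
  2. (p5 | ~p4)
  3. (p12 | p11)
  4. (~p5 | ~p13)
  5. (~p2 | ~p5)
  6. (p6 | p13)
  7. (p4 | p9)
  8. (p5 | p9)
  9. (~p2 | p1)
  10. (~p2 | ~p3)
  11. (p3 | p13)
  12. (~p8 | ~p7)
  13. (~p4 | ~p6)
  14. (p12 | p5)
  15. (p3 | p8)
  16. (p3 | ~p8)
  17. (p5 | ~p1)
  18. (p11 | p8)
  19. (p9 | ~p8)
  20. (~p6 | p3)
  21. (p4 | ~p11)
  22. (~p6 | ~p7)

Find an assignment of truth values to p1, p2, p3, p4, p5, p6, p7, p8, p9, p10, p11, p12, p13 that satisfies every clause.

p2 occurs only negated in the remaining clauses — set p2 = False.
p7 occurs only negated in the remaining clauses — set p7 = False.
Try p1 = False.
For the remaining variables, p3 = True, p4 = False, p5 = True, p6 = True, p8 = True, p9 = True, p10 = False, p11 = False, p12 = True, p13 = False works.
Check each clause:
  1. (~p9 | ~p11) — ~p11 is true.
  2. (~p4 | p5) — ~p4 is true.
  3. (p11 | p12) — p12 is true.
  4. (~p13 | ~p5) — ~p13 is true.
  5. (~p2 | ~p5) — ~p2 is true.
  6. (p6 | p13) — p6 is true.
  7. (p4 | p9) — p9 is true.
  8. (p5 | p9) — p9 is true.
  9. (~p2 | p1) — ~p2 is true.
  10. (~p2 | ~p3) — ~p2 is true.
  11. (p13 | p3) — p3 is true.
  12. (~p7 | ~p8) — ~p7 is true.
  13. (~p4 | ~p6) — ~p4 is true.
  14. (p12 | p5) — p12 is true.
  15. (p3 | p8) — p8 is true.
  16. (~p8 | p3) — p3 is true.
  17. (~p1 | p5) — p5 is true.
  18. (p11 | p8) — p8 is true.
  19. (~p8 | p9) — p9 is true.
  20. (p3 | ~p6) — p3 is true.
  21. (~p11 | p4) — ~p11 is true.
  22. (~p7 | ~p6) — ~p7 is true.

p1=False, p2=False, p3=True, p4=False, p5=True, p6=True, p7=False, p8=True, p9=True, p10=False, p11=False, p12=True, p13=False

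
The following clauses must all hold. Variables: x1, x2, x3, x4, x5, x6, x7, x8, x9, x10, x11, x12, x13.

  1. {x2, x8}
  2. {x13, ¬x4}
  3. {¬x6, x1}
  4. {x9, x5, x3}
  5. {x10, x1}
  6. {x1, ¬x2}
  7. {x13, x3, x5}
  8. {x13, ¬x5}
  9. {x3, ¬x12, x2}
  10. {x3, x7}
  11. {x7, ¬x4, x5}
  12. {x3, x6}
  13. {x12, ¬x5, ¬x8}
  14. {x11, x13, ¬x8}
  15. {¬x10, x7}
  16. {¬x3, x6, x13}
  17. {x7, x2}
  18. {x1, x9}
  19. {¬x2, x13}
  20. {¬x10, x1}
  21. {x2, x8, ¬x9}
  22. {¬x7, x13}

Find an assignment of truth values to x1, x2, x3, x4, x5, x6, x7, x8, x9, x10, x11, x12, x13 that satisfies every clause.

x1=True, x2=True, x3=True, x4=True, x5=True, x6=False, x7=True, x8=True, x9=True, x10=False, x11=True, x12=True, x13=True

Check each clause:
  1. {x8, x2} — x8 is true.
  2. {¬x4, x13} — x13 is true.
  3. {x1, ¬x6} — x1 is true.
  4. {x5, x9, x3} — x9 is true.
  5. {x1, x10} — x1 is true.
  6. {¬x2, x1} — x1 is true.
  7. {x13, x3, x5} — x5 is true.
  8. {x13, ¬x5} — x13 is true.
  9. {x3, x2, ¬x12} — x2 is true.
  10. {x3, x7} — x3 is true.
  11. {x7, x5, ¬x4} — x5 is true.
  12. {x3, x6} — x3 is true.
  13. {¬x5, ¬x8, x12} — x12 is true.
  14. {x13, ¬x8, x11} — x11 is true.
  15. {¬x10, x7} — ¬x10 is true.
  16. {x13, ¬x3, x6} — x13 is true.
  17. {x7, x2} — x2 is true.
  18. {x9, x1} — x9 is true.
  19. {x13, ¬x2} — x13 is true.
  20. {x1, ¬x10} — x1 is true.
  21. {¬x9, x8, x2} — x8 is true.
  22. {x13, ¬x7} — x13 is true.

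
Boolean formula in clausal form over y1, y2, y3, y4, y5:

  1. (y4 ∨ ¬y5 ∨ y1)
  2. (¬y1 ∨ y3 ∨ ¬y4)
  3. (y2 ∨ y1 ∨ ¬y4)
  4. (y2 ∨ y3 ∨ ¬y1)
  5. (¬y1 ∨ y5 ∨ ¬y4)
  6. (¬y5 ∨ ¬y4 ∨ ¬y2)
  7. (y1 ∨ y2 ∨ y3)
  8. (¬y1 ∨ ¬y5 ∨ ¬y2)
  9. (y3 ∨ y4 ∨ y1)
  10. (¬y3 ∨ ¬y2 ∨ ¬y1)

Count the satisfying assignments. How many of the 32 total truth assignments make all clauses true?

8

Split on y1, then y2.
  y1=T, y2=T: remaining (y3,y4,y5) ∈ {(F,F,F)} — 1.
  y1=T, y2=F: remaining (y3,y4,y5) ∈ {(T,F,F); (T,F,T); (T,T,T)} — 3.
  y1=F, y2=T: remaining (y3,y4,y5) ∈ {(F,T,F); (T,F,F); (T,T,F)} — 3.
  y1=F, y2=F: remaining (y3,y4,y5) ∈ {(T,F,F)} — 1.
Total: 1 + 3 + 3 + 1 = 8.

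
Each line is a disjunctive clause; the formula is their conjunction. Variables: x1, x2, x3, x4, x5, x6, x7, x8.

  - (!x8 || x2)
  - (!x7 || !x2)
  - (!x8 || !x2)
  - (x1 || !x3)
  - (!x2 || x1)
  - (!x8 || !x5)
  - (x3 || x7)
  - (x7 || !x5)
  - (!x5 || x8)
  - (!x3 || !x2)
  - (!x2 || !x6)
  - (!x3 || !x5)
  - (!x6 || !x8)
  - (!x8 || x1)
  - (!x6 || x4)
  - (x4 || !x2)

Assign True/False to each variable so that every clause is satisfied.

Pure literal: x5 appears only negated; assign x5 = False.
x6 occurs only negated in the remaining clauses — set x6 = False.
Branch on x1: take x1 = False.
  then x3 is forced to False.
  then x2 is forced to False.
  then x8 is forced to False.
  then x7 is forced to True.
x4 is now unconstrained; take x4 = False.
Every clause has at least one true literal under this assignment.

x1 = False, x2 = False, x3 = False, x4 = False, x5 = False, x6 = False, x7 = True, x8 = False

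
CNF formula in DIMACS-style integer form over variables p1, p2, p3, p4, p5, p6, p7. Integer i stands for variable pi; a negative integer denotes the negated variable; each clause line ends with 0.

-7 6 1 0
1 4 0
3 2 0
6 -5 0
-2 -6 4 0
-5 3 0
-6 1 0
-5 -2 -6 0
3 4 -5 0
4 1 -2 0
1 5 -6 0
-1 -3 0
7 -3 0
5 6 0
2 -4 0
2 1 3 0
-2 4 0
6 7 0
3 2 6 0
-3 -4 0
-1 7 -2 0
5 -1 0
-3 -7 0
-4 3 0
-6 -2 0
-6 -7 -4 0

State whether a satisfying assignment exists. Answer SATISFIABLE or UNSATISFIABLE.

p6 = True:
  propagation gives p1=True, p3=False, p2=True; an empty clause results — contradiction.
p6 = False:
  propagation gives p5=False; an empty clause results — contradiction.
Every branch closes, so no satisfying assignment exists.

UNSATISFIABLE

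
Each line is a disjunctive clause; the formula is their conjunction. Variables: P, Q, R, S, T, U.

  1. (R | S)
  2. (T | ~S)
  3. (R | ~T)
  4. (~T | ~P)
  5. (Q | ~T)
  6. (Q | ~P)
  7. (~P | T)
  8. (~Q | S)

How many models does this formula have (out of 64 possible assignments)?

The models are:
  P=F Q=F R=T S=F T=F U=F
  P=F Q=F R=T S=F T=F U=T
  P=F Q=T R=T S=T T=T U=F
  P=F Q=T R=T S=T T=T U=T
That's 4 in total.

4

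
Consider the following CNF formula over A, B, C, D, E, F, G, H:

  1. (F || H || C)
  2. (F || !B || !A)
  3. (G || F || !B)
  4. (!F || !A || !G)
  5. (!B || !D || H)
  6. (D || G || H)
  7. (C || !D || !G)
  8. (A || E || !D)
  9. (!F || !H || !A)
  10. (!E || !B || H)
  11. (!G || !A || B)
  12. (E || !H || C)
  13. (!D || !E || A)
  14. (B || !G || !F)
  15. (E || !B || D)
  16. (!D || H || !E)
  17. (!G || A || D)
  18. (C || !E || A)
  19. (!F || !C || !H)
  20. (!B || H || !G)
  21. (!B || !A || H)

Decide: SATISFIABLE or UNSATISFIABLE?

Set A = True and propagate.
Try B = False.
  then G is forced to False.
The remaining clauses are satisfied by C = True, D = False, E = True, F = False, H = True.
Every clause has at least one true literal under this assignment.
So A = 1, B = 0, C = 1, D = 0, E = 1, F = 0, G = 0, H = 1 is a satisfying assignment.

SATISFIABLE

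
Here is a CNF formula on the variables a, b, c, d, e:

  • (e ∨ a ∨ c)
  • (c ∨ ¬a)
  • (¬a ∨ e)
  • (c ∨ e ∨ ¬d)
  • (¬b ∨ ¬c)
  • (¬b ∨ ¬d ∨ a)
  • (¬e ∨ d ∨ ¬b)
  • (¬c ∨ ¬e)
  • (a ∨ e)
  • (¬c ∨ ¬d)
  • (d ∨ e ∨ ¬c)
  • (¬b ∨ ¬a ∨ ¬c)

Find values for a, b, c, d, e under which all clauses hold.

a=F  b=F  c=F  d=T  e=T

b occurs only negated in the remaining clauses — set b = False.
Branch on a: take a = False.
  then e is forced to True.
  then c is forced to False.
d is now unconstrained; take d = True.
Every clause has at least one true literal under this assignment.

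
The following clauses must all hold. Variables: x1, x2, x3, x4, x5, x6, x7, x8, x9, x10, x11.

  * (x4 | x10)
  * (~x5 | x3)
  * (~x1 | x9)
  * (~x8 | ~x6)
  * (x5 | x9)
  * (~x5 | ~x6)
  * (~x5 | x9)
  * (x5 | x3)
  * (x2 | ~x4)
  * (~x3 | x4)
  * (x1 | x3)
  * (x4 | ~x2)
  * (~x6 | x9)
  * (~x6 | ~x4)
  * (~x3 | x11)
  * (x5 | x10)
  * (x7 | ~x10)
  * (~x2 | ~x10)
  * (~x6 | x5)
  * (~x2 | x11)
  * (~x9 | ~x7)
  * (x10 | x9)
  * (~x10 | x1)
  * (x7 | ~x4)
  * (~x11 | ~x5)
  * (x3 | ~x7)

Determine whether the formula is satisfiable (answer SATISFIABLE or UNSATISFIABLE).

UNSATISFIABLE

x5 = True:
  propagation gives x3=True, x6=False, x9=True, x4=True; an empty clause results — contradiction.
x5 = False:
  propagation gives x9=True, x3=True, x4=True, x2=True; an empty clause results — contradiction.
Every branch closes, so no satisfying assignment exists.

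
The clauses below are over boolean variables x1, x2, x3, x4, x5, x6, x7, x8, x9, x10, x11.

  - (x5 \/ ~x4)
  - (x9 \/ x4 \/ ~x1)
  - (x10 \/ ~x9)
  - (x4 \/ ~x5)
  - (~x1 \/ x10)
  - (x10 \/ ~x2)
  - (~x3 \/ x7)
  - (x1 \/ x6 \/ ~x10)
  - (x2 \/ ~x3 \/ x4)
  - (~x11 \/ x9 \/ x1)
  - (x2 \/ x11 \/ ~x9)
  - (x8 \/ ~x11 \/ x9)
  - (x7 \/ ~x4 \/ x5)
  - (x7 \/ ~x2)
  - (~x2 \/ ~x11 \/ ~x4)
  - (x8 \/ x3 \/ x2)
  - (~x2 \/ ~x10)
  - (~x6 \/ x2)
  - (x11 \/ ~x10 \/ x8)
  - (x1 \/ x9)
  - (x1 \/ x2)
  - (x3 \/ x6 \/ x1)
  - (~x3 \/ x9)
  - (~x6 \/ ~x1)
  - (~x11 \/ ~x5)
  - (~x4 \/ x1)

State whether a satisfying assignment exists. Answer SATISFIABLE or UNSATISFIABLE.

SATISFIABLE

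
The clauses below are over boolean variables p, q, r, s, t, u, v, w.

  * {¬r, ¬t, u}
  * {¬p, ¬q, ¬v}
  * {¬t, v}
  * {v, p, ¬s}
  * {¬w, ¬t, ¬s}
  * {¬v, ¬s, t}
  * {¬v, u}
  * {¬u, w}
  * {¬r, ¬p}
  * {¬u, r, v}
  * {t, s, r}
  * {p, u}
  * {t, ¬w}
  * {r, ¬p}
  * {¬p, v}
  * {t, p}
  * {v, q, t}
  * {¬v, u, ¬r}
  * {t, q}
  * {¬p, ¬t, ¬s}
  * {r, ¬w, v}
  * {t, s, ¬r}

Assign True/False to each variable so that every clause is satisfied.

p=False, q=False, r=True, s=False, t=True, u=True, v=True, w=True

Check each clause:
  1. {¬t, ¬r, u} — u is true.
  2. {¬v, ¬p, ¬q} — ¬p is true.
  3. {¬t, v} — v is true.
  4. {v, ¬s, p} — ¬s is true.
  5. {¬w, ¬s, ¬t} — ¬s is true.
  6. {¬v, t, ¬s} — ¬s is true.
  7. {u, ¬v} — u is true.
  8. {w, ¬u} — w is true.
  9. {¬r, ¬p} — ¬p is true.
  10. {¬u, v, r} — r is true.
  11. {s, t, r} — r is true.
  12. {u, p} — u is true.
  13. {t, ¬w} — t is true.
  14. {¬p, r} — r is true.
  15. {¬p, v} — ¬p is true.
  16. {p, t} — t is true.
  17. {q, t, v} — t is true.
  18. {u, ¬v, ¬r} — u is true.
  19. {t, q} — t is true.
  20. {¬p, ¬s, ¬t} — ¬s is true.
  21. {r, ¬w, v} — r is true.
  22. {¬r, s, t} — t is true.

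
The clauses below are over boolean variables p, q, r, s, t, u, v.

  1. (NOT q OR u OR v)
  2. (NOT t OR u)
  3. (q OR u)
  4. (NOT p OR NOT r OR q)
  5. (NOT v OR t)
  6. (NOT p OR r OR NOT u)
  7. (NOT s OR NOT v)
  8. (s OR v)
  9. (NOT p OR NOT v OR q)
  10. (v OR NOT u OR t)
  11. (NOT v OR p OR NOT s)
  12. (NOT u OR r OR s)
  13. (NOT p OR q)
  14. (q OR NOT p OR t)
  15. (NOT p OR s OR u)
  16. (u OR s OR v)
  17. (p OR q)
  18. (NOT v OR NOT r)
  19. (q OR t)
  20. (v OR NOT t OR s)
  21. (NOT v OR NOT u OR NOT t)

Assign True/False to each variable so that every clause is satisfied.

p=1, q=1, r=1, s=1, t=1, u=1, v=0

Set p = True and propagate.
  then q is forced to True.
For the remaining variables, r = True, s = True, t = True, u = True, v = False works.
Check each clause:
  1. (NOT q OR u OR v) — u is true.
  2. (NOT t OR u) — u is true.
  3. (q OR u) — q is true.
  4. (NOT r OR q OR NOT p) — q is true.
  5. (NOT v OR t) — NOT v is true.
  6. (NOT u OR r OR NOT p) — r is true.
  7. (NOT s OR NOT v) — NOT v is true.
  8. (v OR s) — s is true.
  9. (q OR NOT p OR NOT v) — NOT v is true.
  10. (t OR v OR NOT u) — t is true.
  11. (NOT s OR p OR NOT v) — NOT v is true.
  12. (s OR r OR NOT u) — r is true.
  13. (q OR NOT p) — q is true.
  14. (NOT p OR q OR t) — q is true.
  15. (s OR u OR NOT p) — s is true.
  16. (u OR v OR s) — s is true.
  17. (p OR q) — p is true.
  18. (NOT r OR NOT v) — NOT v is true.
  19. (q OR t) — q is true.
  20. (NOT t OR v OR s) — s is true.
  21. (NOT u OR NOT t OR NOT v) — NOT v is true.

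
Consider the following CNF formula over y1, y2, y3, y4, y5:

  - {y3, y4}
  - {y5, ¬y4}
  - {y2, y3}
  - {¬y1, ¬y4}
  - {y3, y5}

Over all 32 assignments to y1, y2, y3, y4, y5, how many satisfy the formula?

11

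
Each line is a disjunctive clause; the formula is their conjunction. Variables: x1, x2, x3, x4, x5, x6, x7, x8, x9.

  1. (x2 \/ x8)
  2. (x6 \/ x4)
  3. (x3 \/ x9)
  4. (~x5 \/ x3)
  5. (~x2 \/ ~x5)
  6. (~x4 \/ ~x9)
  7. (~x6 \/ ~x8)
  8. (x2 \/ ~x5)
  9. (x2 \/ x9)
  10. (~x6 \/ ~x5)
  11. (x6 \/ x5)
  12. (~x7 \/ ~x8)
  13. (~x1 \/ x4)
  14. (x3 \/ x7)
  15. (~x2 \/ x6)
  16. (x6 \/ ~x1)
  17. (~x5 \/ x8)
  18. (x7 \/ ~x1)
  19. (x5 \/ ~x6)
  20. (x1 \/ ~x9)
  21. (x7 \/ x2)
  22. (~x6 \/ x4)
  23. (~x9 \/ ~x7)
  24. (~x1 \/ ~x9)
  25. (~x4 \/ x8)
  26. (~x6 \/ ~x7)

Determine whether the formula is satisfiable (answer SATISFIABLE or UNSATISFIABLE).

x6 = True:
  propagation gives x8=False, x2=True, x5=False; an empty clause results — contradiction.
x6 = False:
  propagation gives x4=True, x9=False, x3=True, x2=True; an empty clause results — contradiction.
Every branch closes, so no satisfying assignment exists.

UNSATISFIABLE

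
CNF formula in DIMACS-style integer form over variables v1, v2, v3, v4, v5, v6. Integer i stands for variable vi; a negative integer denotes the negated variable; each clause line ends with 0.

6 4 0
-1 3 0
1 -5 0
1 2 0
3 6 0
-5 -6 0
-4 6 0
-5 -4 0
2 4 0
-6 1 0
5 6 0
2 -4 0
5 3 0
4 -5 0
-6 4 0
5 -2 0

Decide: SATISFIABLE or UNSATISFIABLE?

v4 = True:
  propagation gives v6=True, v5=False, v1=True, v3=True; an empty clause results — contradiction.
v4 = False:
  propagation gives v6=True; an empty clause results — contradiction.
Every branch closes, so no satisfying assignment exists.

UNSATISFIABLE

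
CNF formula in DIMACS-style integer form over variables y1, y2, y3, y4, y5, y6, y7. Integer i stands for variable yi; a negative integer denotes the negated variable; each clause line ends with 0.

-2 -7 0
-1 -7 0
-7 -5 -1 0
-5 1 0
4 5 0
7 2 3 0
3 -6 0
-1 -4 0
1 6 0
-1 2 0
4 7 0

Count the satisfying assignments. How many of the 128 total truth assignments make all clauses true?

3

The models are:
  y1=0 y2=0 y3=1 y4=1 y5=0 y6=1 y7=0
  y1=0 y2=0 y3=1 y4=1 y5=0 y6=1 y7=1
  y1=0 y2=1 y3=1 y4=1 y5=0 y6=1 y7=0
Count: 3.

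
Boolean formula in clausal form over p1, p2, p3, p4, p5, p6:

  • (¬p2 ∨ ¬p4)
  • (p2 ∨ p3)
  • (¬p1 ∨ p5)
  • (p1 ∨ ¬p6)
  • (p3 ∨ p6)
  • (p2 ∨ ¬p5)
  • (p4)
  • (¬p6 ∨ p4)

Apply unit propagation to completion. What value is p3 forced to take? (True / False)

(p4) is a unit clause: p4 = True.
(¬p2 ∨ ¬p4): since p4 = True, the clause reduces to (¬p2). p2 = False.
(p3 ∨ p2) with p2 = False leaves only p3, so p3 = True.

True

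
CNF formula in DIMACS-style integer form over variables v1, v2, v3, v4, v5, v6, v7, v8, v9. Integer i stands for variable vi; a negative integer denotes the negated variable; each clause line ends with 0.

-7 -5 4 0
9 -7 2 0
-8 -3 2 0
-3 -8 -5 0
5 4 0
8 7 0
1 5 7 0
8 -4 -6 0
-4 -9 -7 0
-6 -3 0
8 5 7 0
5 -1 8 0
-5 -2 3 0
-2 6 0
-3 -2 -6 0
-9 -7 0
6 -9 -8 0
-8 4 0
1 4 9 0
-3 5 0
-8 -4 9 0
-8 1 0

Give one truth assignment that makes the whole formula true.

v1=T, v2=F, v3=F, v4=T, v5=T, v6=T, v7=F, v8=T, v9=T

Check each clause:
  1. (v4 \/ ~v7 \/ ~v5) — ~v7 is true.
  2. (~v7 \/ v9 \/ v2) — ~v7 is true.
  3. (~v8 \/ ~v3 \/ v2) — ~v3 is true.
  4. (~v3 \/ ~v8 \/ ~v5) — ~v3 is true.
  5. (v5 \/ v4) — v4 is true.
  6. (v8 \/ v7) — v8 is true.
  7. (v5 \/ v1 \/ v7) — v1 is true.
  8. (~v4 \/ v8 \/ ~v6) — v8 is true.
  9. (~v9 \/ ~v7 \/ ~v4) — ~v7 is true.
  10. (~v6 \/ ~v3) — ~v3 is true.
  11. (v5 \/ v8 \/ v7) — v8 is true.
  12. (~v1 \/ v5 \/ v8) — v8 is true.
  13. (v3 \/ ~v5 \/ ~v2) — ~v2 is true.
  14. (v6 \/ ~v2) — ~v2 is true.
  15. (~v3 \/ ~v2 \/ ~v6) — ~v3 is true.
  16. (~v7 \/ ~v9) — ~v7 is true.
  17. (~v9 \/ v6 \/ ~v8) — v6 is true.
  18. (~v8 \/ v4) — v4 is true.
  19. (v9 \/ v4 \/ v1) — v1 is true.
  20. (~v3 \/ v5) — ~v3 is true.
  21. (v9 \/ ~v8 \/ ~v4) — v9 is true.
  22. (~v8 \/ v1) — v1 is true.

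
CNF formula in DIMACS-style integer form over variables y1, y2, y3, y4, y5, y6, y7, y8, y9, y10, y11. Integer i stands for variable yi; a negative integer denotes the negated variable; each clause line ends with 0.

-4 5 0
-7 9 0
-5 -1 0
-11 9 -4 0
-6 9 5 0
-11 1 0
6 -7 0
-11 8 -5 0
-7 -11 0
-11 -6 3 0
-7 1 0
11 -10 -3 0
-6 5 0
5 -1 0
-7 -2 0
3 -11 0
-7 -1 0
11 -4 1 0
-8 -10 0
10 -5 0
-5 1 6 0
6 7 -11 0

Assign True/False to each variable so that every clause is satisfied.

y1=F, y2=F, y3=F, y4=F, y5=F, y6=F, y7=F, y8=F, y9=T, y10=F, y11=F

Pure literal: y2 appears only negated; assign y2 = False.
y4 occurs only negated in the remaining clauses — set y4 = False.
Set y1 = False and propagate.
  then y11 is forced to False.
  then y7 is forced to False.
Try y3 = False.
The remaining clauses are satisfied by y5 = False, y6 = False, y8 = False, y9 = True, y10 = False.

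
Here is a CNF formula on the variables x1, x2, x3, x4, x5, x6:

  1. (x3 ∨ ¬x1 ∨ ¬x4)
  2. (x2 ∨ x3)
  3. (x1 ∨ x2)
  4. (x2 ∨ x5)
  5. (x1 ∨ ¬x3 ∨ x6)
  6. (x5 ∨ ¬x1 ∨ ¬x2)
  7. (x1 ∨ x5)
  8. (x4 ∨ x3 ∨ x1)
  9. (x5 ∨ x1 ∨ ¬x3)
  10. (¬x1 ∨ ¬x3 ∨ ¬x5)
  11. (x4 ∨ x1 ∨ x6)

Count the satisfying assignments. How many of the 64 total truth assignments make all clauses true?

Satisfying assignments:
  x1=F x2=T x3=F x4=T x5=T x6=F
  x1=F x2=T x3=F x4=T x5=T x6=T
  x1=F x2=T x3=T x4=F x5=T x6=T
  x1=F x2=T x3=T x4=T x5=T x6=T
  x1=T x2=T x3=F x4=F x5=T x6=F
  x1=T x2=T x3=F x4=F x5=T x6=T
That's 6 in total.

6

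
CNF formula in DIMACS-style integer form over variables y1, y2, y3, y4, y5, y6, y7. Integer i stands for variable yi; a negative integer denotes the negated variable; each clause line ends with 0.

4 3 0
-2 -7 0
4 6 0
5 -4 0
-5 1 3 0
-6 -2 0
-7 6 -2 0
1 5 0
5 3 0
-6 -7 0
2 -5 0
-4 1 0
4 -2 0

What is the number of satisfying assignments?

The models are:
  y1=T y2=F y3=T y4=F y5=F y6=T y7=F
  y1=T y2=T y3=F y4=T y5=T y6=F y7=F
  y1=T y2=T y3=T y4=T y5=T y6=F y7=F
Count: 3.

3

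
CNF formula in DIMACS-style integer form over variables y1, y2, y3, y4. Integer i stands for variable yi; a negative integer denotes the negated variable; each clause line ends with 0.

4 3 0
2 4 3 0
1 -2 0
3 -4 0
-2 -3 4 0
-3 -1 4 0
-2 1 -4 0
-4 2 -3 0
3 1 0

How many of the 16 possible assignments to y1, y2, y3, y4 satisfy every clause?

2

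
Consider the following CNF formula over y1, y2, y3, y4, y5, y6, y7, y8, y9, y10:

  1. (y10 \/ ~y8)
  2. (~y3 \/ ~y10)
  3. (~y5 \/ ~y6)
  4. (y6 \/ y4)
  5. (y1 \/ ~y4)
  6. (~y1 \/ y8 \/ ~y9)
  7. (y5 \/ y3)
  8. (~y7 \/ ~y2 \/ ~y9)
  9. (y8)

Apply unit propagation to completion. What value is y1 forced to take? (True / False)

Unit clause (y8) sets y8 = True.
From (y10 \/ ~y8) and y8 = True: y10 = True.
In (~y3 \/ ~y10), ~y10 is now false; ~y3 must hold, so y3 = False.
(y3 \/ y5): since y3 = False, the clause reduces to (y5). y5 = True.
From (~y6 \/ ~y5) and y5 = True: y6 = False.
(y4 \/ y6) with y6 = False leaves only y4, so y4 = True.
(y1 \/ ~y4) with y4 = True leaves only y1, so y1 = True.

True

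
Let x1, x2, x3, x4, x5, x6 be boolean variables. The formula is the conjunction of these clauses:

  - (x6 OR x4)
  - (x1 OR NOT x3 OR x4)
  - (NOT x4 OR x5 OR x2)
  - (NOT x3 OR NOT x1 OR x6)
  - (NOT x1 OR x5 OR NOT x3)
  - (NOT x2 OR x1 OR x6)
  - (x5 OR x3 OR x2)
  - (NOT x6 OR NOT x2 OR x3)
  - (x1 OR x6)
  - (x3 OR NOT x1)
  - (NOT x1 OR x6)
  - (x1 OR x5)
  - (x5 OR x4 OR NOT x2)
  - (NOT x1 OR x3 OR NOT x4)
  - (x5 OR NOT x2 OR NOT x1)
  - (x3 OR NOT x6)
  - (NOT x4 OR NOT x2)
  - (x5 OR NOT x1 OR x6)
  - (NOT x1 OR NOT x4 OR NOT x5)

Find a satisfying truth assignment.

Try x1 = False.
  then x6 is forced to True.
  then x5 is forced to True.
  then x3 is forced to True.
  then x4 is forced to True.
  then x2 is forced to False.
Every clause has at least one true literal under this assignment.

x1 = 0  x2 = 0  x3 = 1  x4 = 1  x5 = 1  x6 = 1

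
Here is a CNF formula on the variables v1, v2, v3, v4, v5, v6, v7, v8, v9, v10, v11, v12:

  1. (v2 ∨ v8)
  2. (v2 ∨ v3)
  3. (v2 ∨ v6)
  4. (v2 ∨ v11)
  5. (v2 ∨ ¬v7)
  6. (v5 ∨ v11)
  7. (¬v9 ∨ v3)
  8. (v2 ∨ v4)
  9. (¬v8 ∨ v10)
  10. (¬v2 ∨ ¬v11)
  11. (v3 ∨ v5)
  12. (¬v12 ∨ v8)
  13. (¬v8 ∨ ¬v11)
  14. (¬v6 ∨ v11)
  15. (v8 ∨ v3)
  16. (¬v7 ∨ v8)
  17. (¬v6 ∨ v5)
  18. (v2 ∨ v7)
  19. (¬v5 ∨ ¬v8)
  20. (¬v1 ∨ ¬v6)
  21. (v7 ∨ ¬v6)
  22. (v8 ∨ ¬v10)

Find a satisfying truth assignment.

v1=T, v2=T, v3=T, v4=F, v5=T, v6=F, v7=F, v8=F, v9=F, v10=F, v11=F, v12=F

Check each clause:
  1. (v8 ∨ v2) — v2 is true.
  2. (v3 ∨ v2) — v2 is true.
  3. (v2 ∨ v6) — v2 is true.
  4. (v2 ∨ v11) — v2 is true.
  5. (¬v7 ∨ v2) — ¬v7 is true.
  6. (v5 ∨ v11) — v5 is true.
  7. (¬v9 ∨ v3) — v3 is true.
  8. (v2 ∨ v4) — v2 is true.
  9. (¬v8 ∨ v10) — ¬v8 is true.
  10. (¬v11 ∨ ¬v2) — ¬v11 is true.
  11. (v3 ∨ v5) — v3 is true.
  12. (v8 ∨ ¬v12) — ¬v12 is true.
  13. (¬v11 ∨ ¬v8) — ¬v8 is true.
  14. (¬v6 ∨ v11) — ¬v6 is true.
  15. (v8 ∨ v3) — v3 is true.
  16. (v8 ∨ ¬v7) — ¬v7 is true.
  17. (v5 ∨ ¬v6) — ¬v6 is true.
  18. (v7 ∨ v2) — v2 is true.
  19. (¬v5 ∨ ¬v8) — ¬v8 is true.
  20. (¬v6 ∨ ¬v1) — ¬v6 is true.
  21. (v7 ∨ ¬v6) — ¬v6 is true.
  22. (v8 ∨ ¬v10) — ¬v10 is true.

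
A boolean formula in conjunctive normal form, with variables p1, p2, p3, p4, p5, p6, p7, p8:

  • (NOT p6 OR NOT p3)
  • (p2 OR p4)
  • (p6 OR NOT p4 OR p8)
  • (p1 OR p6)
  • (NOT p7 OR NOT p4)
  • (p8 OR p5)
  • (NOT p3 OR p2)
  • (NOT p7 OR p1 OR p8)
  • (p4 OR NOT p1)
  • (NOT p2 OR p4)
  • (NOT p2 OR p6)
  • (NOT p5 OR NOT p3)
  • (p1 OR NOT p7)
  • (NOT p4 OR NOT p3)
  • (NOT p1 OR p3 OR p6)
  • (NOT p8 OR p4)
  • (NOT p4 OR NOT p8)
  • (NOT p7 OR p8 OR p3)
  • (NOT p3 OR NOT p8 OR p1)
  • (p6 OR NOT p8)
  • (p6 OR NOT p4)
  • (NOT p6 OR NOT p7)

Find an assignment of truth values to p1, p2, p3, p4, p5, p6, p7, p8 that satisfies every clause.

p1=False, p2=True, p3=False, p4=True, p5=True, p6=True, p7=False, p8=False

Pure literal: p7 appears only negated; assign p7 = False.
Branch on p1: take p1 = False.
  then p6 is forced to True.
  then p3 is forced to False.
Set p2 = True and propagate.
  then p4 is forced to True.
  then p8 is forced to False.
  then p5 is forced to True.
Every clause has at least one true literal under this assignment.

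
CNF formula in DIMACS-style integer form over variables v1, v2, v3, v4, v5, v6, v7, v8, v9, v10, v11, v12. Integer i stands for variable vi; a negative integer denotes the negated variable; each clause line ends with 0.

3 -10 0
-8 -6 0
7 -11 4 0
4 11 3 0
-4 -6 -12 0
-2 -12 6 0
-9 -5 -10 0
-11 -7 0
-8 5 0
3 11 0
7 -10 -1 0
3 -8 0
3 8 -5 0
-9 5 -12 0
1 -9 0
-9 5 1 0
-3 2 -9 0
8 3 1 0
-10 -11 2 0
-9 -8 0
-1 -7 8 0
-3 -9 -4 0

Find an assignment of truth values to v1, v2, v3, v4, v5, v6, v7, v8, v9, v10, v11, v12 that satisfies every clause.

v9 occurs only negated in the remaining clauses — set v9 = False.
Pure literal: v10 appears only negated; assign v10 = False.
Branch on v1: take v1 = False.
Set v2 = False and propagate.
Try v3 = True.
The remaining clauses are satisfied by v4 = False, v5 = False, v6 = True, v7 = True, v8 = False, v11 = False, v12 = False.
Check each clause:
  1. (v3 \/ ~v10) — v3 is true.
  2. (~v8 \/ ~v6) — ~v8 is true.
  3. (~v11 \/ v4 \/ v7) — ~v11 is true.
  4. (v11 \/ v3 \/ v4) — v3 is true.
  5. (~v12 \/ ~v6 \/ ~v4) — ~v12 is true.
  6. (v6 \/ ~v12 \/ ~v2) — ~v12 is true.
  7. (~v10 \/ ~v5 \/ ~v9) — ~v5 is true.
  8. (~v7 \/ ~v11) — ~v11 is true.
  9. (~v8 \/ v5) — ~v8 is true.
  10. (v3 \/ v11) — v3 is true.
  11. (v7 \/ ~v10 \/ ~v1) — v7 is true.
  12. (~v8 \/ v3) — ~v8 is true.
  13. (v8 \/ v3 \/ ~v5) — v3 is true.
  14. (~v12 \/ ~v9 \/ v5) — ~v12 is true.
  15. (~v9 \/ v1) — ~v9 is true.
  16. (v1 \/ ~v9 \/ v5) — ~v9 is true.
  17. (~v9 \/ ~v3 \/ v2) — ~v9 is true.
  18. (v1 \/ v8 \/ v3) — v3 is true.
  19. (~v11 \/ v2 \/ ~v10) — ~v11 is true.
  20. (~v8 \/ ~v9) — ~v8 is true.
  21. (~v7 \/ ~v1 \/ v8) — ~v1 is true.
  22. (~v4 \/ ~v9 \/ ~v3) — ~v4 is true.

v1 = F, v2 = F, v3 = T, v4 = F, v5 = F, v6 = T, v7 = T, v8 = F, v9 = F, v10 = F, v11 = F, v12 = F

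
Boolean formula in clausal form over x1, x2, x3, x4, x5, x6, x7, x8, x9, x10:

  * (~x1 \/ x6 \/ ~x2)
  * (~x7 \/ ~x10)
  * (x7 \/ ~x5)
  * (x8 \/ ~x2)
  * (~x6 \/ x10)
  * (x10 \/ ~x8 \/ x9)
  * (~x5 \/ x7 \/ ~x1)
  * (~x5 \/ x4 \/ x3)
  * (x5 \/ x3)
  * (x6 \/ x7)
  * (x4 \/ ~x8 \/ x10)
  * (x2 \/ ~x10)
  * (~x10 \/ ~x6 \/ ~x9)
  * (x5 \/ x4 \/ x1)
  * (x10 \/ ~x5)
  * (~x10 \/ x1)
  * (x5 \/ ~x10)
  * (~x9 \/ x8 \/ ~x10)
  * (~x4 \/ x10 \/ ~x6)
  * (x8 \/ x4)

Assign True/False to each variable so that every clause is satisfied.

x1=F  x2=F  x3=T  x4=T  x5=F  x6=F  x7=T  x8=F  x9=F  x10=F

Check each clause:
  1. (x6 \/ ~x2 \/ ~x1) — ~x1 is true.
  2. (~x10 \/ ~x7) — ~x10 is true.
  3. (~x5 \/ x7) — ~x5 is true.
  4. (~x2 \/ x8) — ~x2 is true.
  5. (~x6 \/ x10) — ~x6 is true.
  6. (x10 \/ x9 \/ ~x8) — ~x8 is true.
  7. (~x5 \/ ~x1 \/ x7) — ~x5 is true.
  8. (~x5 \/ x3 \/ x4) — x3 is true.
  9. (x5 \/ x3) — x3 is true.
  10. (x6 \/ x7) — x7 is true.
  11. (x4 \/ x10 \/ ~x8) — ~x8 is true.
  12. (~x10 \/ x2) — ~x10 is true.
  13. (~x10 \/ ~x6 \/ ~x9) — ~x6 is true.
  14. (x1 \/ x4 \/ x5) — x4 is true.
  15. (~x5 \/ x10) — ~x5 is true.
  16. (x1 \/ ~x10) — ~x10 is true.
  17. (x5 \/ ~x10) — ~x10 is true.
  18. (~x9 \/ ~x10 \/ x8) — ~x10 is true.
  19. (~x6 \/ ~x4 \/ x10) — ~x6 is true.
  20. (x8 \/ x4) — x4 is true.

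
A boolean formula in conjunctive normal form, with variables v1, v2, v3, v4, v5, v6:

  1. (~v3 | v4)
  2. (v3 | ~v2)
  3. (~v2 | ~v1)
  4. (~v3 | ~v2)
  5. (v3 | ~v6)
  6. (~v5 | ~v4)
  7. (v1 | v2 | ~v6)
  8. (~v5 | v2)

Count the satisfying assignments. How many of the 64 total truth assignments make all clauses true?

7

Satisfying assignments:
  v1=F v2=F v3=F v4=F v5=F v6=F
  v1=F v2=F v3=F v4=T v5=F v6=F
  v1=F v2=F v3=T v4=T v5=F v6=F
  v1=T v2=F v3=F v4=F v5=F v6=F
  v1=T v2=F v3=F v4=T v5=F v6=F
  v1=T v2=F v3=T v4=T v5=F v6=F
  v1=T v2=F v3=T v4=T v5=F v6=T
That's 7 in total.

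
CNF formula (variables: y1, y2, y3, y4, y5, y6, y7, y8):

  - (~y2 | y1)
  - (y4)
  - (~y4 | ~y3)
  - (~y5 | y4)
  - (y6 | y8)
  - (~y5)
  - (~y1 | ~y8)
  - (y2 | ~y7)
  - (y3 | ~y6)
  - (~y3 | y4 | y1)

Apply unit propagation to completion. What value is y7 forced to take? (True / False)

False

(y4) stands alone — y4 = True.
From (~y3 | ~y4) and y4 = True: y3 = False.
Unit clause (~y5) sets y5 = False.
(~y6 | y3) with y3 = False leaves only ~y6, so y6 = False.
In (y8 | y6), y6 is now false; y8 must hold, so y8 = True.
(~y8 | ~y1) with y8 = True leaves only ~y1, so y1 = False.
From (~y2 | y1) and y1 = False: y2 = False.
From (~y7 | y2) and y2 = False: y7 = False.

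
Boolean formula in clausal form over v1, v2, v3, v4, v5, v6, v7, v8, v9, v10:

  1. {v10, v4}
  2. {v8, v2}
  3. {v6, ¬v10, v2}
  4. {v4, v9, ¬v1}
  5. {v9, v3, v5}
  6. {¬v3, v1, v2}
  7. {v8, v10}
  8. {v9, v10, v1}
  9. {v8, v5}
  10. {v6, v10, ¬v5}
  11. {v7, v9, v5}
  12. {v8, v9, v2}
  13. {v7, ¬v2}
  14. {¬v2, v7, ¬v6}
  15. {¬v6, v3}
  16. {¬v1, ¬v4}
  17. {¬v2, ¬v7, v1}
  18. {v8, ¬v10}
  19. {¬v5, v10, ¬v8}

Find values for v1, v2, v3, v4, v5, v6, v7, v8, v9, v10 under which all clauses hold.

Pure literal: v9 appears only positively; assign v9 = True.
Try v1 = False.
Branch on v2: take v2 = False.
  then v8 is forced to True.
  then v3 is forced to False.
  then v6 is forced to False.
  then v10 is forced to False.
  then v4 is forced to True.
  then v5 is forced to False.
v7 is now unconstrained; take v7 = False.
Every clause has at least one true literal under this assignment.

v1=0, v2=0, v3=0, v4=1, v5=0, v6=0, v7=0, v8=1, v9=1, v10=0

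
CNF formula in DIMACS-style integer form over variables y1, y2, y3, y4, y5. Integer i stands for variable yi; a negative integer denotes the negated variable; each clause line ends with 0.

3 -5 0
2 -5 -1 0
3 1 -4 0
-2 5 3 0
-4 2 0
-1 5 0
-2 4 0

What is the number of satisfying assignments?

Satisfying assignments:
  y1=F y2=F y3=F y4=F y5=F
  y1=F y2=F y3=T y4=F y5=F
  y1=F y2=F y3=T y4=F y5=T
  y1=F y2=T y3=T y4=T y5=F
  y1=F y2=T y3=T y4=T y5=T
  y1=T y2=T y3=T y4=T y5=T
Count: 6.

6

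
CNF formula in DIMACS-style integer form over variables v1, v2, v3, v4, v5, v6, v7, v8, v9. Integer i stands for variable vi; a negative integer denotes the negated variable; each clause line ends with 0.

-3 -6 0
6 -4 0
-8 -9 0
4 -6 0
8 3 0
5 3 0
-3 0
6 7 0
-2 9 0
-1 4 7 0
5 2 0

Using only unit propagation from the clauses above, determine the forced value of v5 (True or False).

(~v3) stands alone — v3 = False.
(v8 | v3) with v3 = False leaves only v8, so v8 = True.
In (~v9 | ~v8), ~v8 is now false; ~v9 must hold, so v9 = False.
(v5 | v3) with v3 = False leaves only v5, so v5 = True.

True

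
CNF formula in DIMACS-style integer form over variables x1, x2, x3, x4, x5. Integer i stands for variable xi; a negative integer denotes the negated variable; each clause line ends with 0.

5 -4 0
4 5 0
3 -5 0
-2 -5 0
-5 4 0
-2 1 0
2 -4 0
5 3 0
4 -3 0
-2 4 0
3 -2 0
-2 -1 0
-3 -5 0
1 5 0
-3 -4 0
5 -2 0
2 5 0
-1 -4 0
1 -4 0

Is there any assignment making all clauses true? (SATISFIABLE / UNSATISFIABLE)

UNSATISFIABLE

x5 = True:
  propagation gives x3=True; an empty clause results — contradiction.
x5 = False:
  propagation gives x4=False; an empty clause results — contradiction.
Every branch closes, so no satisfying assignment exists.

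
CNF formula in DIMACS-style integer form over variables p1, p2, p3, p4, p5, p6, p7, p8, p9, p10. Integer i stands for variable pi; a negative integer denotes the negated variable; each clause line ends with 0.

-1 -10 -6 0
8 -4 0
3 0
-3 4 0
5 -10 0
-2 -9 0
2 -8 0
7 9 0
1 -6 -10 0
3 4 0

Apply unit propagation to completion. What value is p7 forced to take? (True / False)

True

Unit clause (p3) sets p3 = True.
(~p3 | p4) with p3 = True leaves only p4, so p4 = True.
In (~p4 | p8), ~p4 is now false; p8 must hold, so p8 = True.
(p2 | ~p8): since p8 = True, the clause reduces to (p2). p2 = True.
In (~p2 | ~p9), ~p2 is now false; ~p9 must hold, so p9 = False.
(p9 | p7): since p9 = False, the clause reduces to (p7). p7 = True.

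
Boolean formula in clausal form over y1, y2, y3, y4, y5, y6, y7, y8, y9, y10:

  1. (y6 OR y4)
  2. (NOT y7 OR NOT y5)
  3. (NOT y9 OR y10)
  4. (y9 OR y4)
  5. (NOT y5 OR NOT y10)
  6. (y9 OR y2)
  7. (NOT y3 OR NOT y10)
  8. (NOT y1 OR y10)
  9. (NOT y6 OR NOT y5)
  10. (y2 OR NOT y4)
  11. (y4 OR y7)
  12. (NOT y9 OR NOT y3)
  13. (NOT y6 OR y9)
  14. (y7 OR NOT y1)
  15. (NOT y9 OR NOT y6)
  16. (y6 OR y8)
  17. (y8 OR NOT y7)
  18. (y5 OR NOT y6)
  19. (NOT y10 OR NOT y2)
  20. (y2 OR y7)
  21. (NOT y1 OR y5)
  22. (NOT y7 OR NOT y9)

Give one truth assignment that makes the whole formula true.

Pure literal: y1 appears only negated; assign y1 = False.
Pure literal: y3 appears only negated; assign y3 = False.
Try y2 = True.
  then y10 is forced to False.
  then y9 is forced to False.
  then y4 is forced to True.
  then y6 is forced to False.
  then y8 is forced to True.
For the remaining variables, y5 = True, y7 = False works.
Check each clause:
  1. (y6 OR y4) — y4 is true.
  2. (NOT y5 OR NOT y7) — NOT y7 is true.
  3. (y10 OR NOT y9) — NOT y9 is true.
  4. (y9 OR y4) — y4 is true.
  5. (NOT y5 OR NOT y10) — NOT y10 is true.
  6. (y2 OR y9) — y2 is true.
  7. (NOT y10 OR NOT y3) — NOT y3 is true.
  8. (NOT y1 OR y10) — NOT y1 is true.
  9. (NOT y6 OR NOT y5) — NOT y6 is true.
  10. (y2 OR NOT y4) — y2 is true.
  11. (y7 OR y4) — y4 is true.
  12. (NOT y3 OR NOT y9) — NOT y3 is true.
  13. (NOT y6 OR y9) — NOT y6 is true.
  14. (NOT y1 OR y7) — NOT y1 is true.
  15. (NOT y9 OR NOT y6) — NOT y6 is true.
  16. (y6 OR y8) — y8 is true.
  17. (NOT y7 OR y8) — y8 is true.
  18. (NOT y6 OR y5) — NOT y6 is true.
  19. (NOT y2 OR NOT y10) — NOT y10 is true.
  20. (y7 OR y2) — y2 is true.
  21. (y5 OR NOT y1) — y5 is true.
  22. (NOT y9 OR NOT y7) — NOT y7 is true.

y1=F, y2=T, y3=F, y4=T, y5=T, y6=F, y7=F, y8=T, y9=F, y10=F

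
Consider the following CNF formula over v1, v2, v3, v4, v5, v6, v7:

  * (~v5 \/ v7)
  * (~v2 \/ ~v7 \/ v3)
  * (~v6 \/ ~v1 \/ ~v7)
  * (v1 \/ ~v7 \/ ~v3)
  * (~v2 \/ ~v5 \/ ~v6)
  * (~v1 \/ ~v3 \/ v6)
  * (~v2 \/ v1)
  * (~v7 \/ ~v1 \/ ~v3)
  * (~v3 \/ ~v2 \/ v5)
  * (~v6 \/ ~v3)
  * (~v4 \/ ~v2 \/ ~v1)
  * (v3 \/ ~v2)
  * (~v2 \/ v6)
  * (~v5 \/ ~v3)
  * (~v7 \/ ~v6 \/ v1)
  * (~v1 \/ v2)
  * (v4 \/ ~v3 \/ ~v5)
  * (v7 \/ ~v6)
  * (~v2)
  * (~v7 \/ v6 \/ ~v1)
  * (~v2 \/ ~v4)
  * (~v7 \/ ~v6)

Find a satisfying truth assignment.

v1=False, v2=False, v3=False, v4=False, v5=True, v6=False, v7=True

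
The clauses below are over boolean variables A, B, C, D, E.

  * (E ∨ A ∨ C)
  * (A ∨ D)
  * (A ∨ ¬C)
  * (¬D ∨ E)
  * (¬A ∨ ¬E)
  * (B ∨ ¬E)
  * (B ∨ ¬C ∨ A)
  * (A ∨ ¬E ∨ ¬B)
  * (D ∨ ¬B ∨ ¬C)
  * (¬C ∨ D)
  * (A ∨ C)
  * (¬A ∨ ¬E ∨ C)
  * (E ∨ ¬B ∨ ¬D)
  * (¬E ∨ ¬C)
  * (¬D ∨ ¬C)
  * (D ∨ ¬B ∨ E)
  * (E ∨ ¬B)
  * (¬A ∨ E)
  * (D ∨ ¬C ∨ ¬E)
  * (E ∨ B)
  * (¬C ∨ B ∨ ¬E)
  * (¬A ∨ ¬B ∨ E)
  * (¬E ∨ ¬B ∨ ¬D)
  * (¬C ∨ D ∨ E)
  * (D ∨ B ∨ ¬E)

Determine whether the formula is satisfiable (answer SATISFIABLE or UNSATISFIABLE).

E = True:
  propagation gives A=False, D=True, C=False; an empty clause results — contradiction.
E = False:
  propagation gives D=False, A=True; an empty clause results — contradiction.
Every branch closes, so no satisfying assignment exists.

UNSATISFIABLE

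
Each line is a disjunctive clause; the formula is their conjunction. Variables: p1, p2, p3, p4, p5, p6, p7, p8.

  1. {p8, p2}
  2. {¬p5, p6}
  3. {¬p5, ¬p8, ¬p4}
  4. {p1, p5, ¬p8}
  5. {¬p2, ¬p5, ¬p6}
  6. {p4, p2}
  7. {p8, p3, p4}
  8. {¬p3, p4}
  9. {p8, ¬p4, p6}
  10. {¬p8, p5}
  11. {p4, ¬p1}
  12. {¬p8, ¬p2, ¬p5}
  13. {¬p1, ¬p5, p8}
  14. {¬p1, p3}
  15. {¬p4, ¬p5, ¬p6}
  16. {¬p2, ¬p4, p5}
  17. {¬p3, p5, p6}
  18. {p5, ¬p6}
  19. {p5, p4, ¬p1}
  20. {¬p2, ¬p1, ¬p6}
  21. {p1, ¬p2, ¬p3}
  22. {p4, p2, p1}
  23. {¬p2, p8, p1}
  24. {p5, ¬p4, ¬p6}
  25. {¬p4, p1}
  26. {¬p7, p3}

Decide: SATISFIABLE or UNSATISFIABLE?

UNSATISFIABLE

p5 = True:
  propagation gives p6=True, p2=False, p8=True, p4=False; an empty clause results — contradiction.
p5 = False:
  propagation gives p8=False, p2=True, p4=False, p3=True; an empty clause results — contradiction.
Every branch closes, so no satisfying assignment exists.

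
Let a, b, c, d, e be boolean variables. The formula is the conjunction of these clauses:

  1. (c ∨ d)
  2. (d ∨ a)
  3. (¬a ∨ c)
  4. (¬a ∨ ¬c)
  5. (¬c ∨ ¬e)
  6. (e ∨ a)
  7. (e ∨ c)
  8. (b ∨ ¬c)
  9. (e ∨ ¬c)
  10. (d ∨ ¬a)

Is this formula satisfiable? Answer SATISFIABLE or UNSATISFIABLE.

SATISFIABLE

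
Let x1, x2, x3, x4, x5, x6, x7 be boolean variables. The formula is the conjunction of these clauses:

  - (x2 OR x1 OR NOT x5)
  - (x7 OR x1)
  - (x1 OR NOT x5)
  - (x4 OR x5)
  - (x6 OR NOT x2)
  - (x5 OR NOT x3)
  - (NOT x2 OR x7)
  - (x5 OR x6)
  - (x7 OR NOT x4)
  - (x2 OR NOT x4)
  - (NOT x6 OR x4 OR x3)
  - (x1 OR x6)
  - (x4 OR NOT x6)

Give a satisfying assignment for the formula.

x1=T, x2=T, x3=T, x4=T, x5=T, x6=T, x7=T

Check each clause:
  1. (x2 OR x1 OR NOT x5) — x1 is true.
  2. (x1 OR x7) — x1 is true.
  3. (x1 OR NOT x5) — x1 is true.
  4. (x5 OR x4) — x4 is true.
  5. (NOT x2 OR x6) — x6 is true.
  6. (x5 OR NOT x3) — x5 is true.
  7. (NOT x2 OR x7) — x7 is true.
  8. (x5 OR x6) — x5 is true.
  9. (x7 OR NOT x4) — x7 is true.
  10. (NOT x4 OR x2) — x2 is true.
  11. (x4 OR x3 OR NOT x6) — x3 is true.
  12. (x6 OR x1) — x1 is true.
  13. (NOT x6 OR x4) — x4 is true.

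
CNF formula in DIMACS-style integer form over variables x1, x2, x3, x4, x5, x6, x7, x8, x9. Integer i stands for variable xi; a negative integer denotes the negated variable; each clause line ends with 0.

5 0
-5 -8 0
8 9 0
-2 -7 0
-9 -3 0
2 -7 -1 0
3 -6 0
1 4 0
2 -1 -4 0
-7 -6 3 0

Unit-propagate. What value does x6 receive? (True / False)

False

(x5) is a unit clause: x5 = True.
(!x5 || !x8): since x5 = True, the clause reduces to (!x8). x8 = False.
(x8 || x9): since x8 = False, the clause reduces to (x9). x9 = True.
(!x3 || !x9): since x9 = True, the clause reduces to (!x3). x3 = False.
From (!x6 || x3) and x3 = False: x6 = False.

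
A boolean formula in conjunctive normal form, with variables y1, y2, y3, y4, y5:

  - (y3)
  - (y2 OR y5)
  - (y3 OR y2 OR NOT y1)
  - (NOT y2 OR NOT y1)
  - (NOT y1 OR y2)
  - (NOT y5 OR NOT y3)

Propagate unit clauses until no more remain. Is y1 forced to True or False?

False

(y3) is a unit clause: y3 = True.
(NOT y3 OR NOT y5): since y3 = True, the clause reduces to (NOT y5). y5 = False.
(y5 OR y2) with y5 = False leaves only y2, so y2 = True.
(NOT y2 OR NOT y1) with y2 = True leaves only NOT y1, so y1 = False.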